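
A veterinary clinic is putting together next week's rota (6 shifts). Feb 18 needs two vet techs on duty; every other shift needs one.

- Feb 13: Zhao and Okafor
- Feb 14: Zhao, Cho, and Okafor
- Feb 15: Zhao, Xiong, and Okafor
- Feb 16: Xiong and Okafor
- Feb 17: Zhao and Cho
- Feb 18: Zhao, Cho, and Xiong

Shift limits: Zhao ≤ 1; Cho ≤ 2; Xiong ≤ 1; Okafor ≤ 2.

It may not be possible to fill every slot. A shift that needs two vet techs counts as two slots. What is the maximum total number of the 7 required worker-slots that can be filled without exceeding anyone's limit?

Total capacity across all vet techs is 1+2+1+2 = 6, and 7 slots are needed, so at most 6 can be filled.
An assignment achieving 6: Feb 13→Zhao, Feb 14→Okafor, Feb 15→Okafor, Feb 16→Xiong, Feb 17→Cho, Feb 18→Cho.
Loads: Zhao 1/1, Cho 2/2, Xiong 1/1, Okafor 2/2.

6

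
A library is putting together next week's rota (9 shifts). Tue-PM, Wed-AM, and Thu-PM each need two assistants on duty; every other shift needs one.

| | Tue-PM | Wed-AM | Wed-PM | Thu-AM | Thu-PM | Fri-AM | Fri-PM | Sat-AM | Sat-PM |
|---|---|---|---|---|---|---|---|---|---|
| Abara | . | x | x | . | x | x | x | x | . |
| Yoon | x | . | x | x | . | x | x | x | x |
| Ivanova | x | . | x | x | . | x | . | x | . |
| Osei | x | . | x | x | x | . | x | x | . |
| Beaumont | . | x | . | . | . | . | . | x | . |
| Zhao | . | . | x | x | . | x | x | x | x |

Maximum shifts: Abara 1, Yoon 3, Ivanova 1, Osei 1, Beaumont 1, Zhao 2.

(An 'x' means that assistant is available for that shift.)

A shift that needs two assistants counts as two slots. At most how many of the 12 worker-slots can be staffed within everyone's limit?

9

Total capacity across all assistants is 1+3+1+1+1+2 = 9, and 12 slots are needed, so at most 9 can be filled.
An assignment achieving 9: Tue-PM→Yoon+Ivanova, Wed-AM→Abara+Beaumont, Thu-AM→Yoon, Thu-PM→Osei, Fri-AM→Zhao, Fri-PM→Zhao, Sat-PM→Yoon.
Loads: Abara 1/1, Yoon 3/3, Ivanova 1/1, Osei 1/1, Beaumont 1/1, Zhao 2/2.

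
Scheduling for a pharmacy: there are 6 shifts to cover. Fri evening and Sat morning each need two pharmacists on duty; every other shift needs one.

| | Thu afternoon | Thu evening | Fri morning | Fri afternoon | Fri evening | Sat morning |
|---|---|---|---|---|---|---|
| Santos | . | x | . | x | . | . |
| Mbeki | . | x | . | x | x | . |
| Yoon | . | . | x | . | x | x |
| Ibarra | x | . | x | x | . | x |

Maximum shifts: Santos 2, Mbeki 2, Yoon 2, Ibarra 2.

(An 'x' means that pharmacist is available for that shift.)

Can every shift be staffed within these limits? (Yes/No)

No

Total capacity is 8 and 8 slots are needed, so capacity alone doesn't rule it out.
Shifts {Thu afternoon, Fri morning, Fri evening, Sat morning} need 6 worker-slots in total, but the pharmacists available for any of those shifts (Mbeki, Yoon, and Ibarra) can supply at most 5 among them. So no valid schedule exists.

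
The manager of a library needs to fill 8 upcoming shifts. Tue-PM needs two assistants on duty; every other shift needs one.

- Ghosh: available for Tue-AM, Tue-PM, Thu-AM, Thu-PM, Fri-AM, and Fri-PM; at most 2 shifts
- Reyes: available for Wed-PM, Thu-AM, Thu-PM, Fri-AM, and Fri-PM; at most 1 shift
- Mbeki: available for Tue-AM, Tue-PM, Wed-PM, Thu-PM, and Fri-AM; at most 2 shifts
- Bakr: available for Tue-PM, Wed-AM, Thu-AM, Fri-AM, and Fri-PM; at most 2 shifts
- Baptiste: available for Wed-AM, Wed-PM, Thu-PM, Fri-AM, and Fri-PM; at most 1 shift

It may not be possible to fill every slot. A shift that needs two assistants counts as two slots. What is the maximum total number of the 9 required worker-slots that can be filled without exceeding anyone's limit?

8

Total capacity across all assistants is 2+1+2+2+1 = 8, and 9 slots are needed, so at most 8 can be filled.
An assignment achieving 8: Tue-AM→Ghosh, Tue-PM→Ghosh+Mbeki, Wed-AM→Bakr, Wed-PM→Reyes, Thu-AM→Bakr, Thu-PM→Mbeki, Fri-PM→Baptiste.
Loads: Ghosh 2/2, Reyes 1/1, Mbeki 2/2, Bakr 2/2, Baptiste 1/1.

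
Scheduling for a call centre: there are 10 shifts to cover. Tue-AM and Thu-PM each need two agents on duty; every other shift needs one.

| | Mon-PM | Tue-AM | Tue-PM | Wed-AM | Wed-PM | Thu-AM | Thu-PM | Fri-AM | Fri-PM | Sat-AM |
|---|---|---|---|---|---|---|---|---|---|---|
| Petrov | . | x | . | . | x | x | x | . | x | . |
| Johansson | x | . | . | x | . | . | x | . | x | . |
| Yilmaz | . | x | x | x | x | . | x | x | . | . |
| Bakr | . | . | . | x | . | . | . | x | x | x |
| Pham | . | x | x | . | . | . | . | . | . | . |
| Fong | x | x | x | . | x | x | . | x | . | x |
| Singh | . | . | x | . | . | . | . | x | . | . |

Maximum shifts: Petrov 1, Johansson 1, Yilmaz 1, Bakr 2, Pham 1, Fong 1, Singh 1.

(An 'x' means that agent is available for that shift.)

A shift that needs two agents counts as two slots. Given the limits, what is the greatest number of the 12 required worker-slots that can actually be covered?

Total capacity across all agents is 1+1+1+2+1+1+1 = 8, and 12 slots are needed, so at most 8 can be filled.
An assignment achieving 8: Mon-PM→Johansson, Tue-AM→Pham, Tue-PM→Singh, Wed-AM→Yilmaz, Wed-PM→Fong, Thu-AM→Petrov, Fri-PM→Bakr, Sat-AM→Bakr.
Loads: Petrov 1/1, Johansson 1/1, Yilmaz 1/1, Bakr 2/2, Pham 1/1, Fong 1/1, Singh 1/1.

8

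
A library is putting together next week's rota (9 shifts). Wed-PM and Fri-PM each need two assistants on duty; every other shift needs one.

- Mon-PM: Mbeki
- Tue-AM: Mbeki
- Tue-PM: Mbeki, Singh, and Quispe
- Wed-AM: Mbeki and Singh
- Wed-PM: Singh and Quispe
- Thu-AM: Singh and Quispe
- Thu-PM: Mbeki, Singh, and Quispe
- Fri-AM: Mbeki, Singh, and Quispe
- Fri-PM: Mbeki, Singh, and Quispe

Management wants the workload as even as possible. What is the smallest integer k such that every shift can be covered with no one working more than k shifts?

With 3 assistants and 11 worker-slots to fill, someone must work at least ⌈11/3⌉ = 4 shifts, so k ≥ 4.
k = 4 works: Mon-PM→Mbeki, Tue-AM→Mbeki, Tue-PM→Mbeki, Wed-AM→Mbeki, Wed-PM→Singh+Quispe, Thu-AM→Singh, Thu-PM→Singh, Fri-AM→Quispe, Fri-PM→Singh+Quispe.
Loads: Mbeki 4, Singh 4, Quispe 3 — all ≤ 4.

4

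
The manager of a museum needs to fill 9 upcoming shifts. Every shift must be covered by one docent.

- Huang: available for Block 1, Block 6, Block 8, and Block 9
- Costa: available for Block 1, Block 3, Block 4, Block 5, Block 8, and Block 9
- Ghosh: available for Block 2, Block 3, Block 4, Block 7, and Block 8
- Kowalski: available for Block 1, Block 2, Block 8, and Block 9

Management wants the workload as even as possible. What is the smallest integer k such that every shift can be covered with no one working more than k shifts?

3

With 4 docents and 9 worker-slots to fill, someone must work at least ⌈9/4⌉ = 3 shifts, so k ≥ 3.
k = 3 works: Block 1→Huang, Block 2→Ghosh, Block 3→Costa, Block 4→Costa, Block 5→Costa, Block 6→Huang, Block 7→Ghosh, Block 8→Ghosh, Block 9→Huang.
Loads: Huang 3, Costa 3, Ghosh 3, Kowalski 0 — all ≤ 3.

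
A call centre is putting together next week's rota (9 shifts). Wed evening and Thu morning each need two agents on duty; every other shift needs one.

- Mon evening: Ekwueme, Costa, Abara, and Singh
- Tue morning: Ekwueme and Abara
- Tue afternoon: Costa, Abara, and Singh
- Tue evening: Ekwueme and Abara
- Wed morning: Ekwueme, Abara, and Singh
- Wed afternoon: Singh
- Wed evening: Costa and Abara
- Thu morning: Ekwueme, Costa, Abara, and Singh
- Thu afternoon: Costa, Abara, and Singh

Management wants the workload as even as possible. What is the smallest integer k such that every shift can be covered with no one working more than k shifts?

With 4 agents and 11 worker-slots to fill, someone must work at least ⌈11/4⌉ = 3 shifts, so k ≥ 3.
k = 3 works: Mon evening→Abara, Tue morning→Ekwueme, Tue afternoon→Costa, Tue evening→Ekwueme, Wed morning→Ekwueme, Wed afternoon→Singh, Wed evening→Costa+Abara, Thu morning→Abara+Singh, Thu afternoon→Costa.
Loads: Ekwueme 3, Costa 3, Abara 3, Singh 2 — all ≤ 3.

3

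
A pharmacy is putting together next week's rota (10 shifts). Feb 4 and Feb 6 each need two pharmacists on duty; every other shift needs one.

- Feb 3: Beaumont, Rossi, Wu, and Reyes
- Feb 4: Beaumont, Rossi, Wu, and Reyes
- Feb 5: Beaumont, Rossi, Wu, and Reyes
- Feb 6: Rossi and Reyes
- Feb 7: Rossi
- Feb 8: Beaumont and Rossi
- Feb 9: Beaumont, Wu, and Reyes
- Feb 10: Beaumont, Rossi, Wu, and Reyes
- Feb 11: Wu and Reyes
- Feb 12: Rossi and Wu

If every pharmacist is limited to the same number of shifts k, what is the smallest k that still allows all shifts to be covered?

With 4 pharmacists and 12 worker-slots to fill, someone must work at least ⌈12/4⌉ = 3 shifts, so k ≥ 3.
k = 3 works: Feb 3→Beaumont, Feb 4→Wu+Reyes, Feb 5→Wu, Feb 6→Rossi+Reyes, Feb 7→Rossi, Feb 8→Beaumont, Feb 9→Beaumont, Feb 10→Reyes, Feb 11→Wu, Feb 12→Rossi.
Loads: Beaumont 3, Rossi 3, Wu 3, Reyes 3 — all ≤ 3.

3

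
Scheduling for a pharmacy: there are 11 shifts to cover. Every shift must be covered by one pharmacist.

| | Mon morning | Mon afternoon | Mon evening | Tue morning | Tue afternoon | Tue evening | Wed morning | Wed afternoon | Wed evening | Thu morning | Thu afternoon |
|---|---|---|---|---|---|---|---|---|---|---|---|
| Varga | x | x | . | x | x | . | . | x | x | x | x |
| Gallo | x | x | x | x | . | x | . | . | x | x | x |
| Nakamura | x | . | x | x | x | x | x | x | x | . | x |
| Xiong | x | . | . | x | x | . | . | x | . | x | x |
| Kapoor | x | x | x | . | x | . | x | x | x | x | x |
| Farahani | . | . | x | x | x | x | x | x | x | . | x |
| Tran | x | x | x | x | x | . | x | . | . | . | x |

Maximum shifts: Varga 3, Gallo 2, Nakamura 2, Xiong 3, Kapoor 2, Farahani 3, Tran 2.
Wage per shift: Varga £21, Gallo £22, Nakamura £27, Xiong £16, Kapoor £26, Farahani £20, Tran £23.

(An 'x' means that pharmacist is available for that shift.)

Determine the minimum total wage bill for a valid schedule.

Picking the cheapest available pharmacist for each shift independently would cost £197, but that ignores the shift limits.
An optimal schedule: Mon morning→Xiong, Mon afternoon→Varga, Mon evening→Farahani, Tue morning→Gallo, Tue afternoon→Varga, Tue evening→Farahani, Wed morning→Farahani, Wed afternoon→Xiong, Wed evening→Varga, Thu morning→Xiong, Thu afternoon→Gallo.
Total: 16 + 21 + 20 + 22 + 21 + 20 + 20 + 16 + 21 + 16 + 22 = £215.

£215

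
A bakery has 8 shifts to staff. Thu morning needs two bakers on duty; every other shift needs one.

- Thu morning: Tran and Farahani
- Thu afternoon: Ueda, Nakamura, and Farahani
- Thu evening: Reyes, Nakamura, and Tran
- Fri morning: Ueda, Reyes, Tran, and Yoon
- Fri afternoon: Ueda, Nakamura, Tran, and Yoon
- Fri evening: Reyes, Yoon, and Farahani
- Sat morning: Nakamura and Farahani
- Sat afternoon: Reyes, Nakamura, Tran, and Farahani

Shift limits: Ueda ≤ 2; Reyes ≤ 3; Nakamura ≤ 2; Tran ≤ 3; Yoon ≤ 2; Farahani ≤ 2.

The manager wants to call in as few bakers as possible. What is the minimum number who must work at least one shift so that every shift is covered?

4

9 slots to fill and no one can take more than 3, so at least ⌈9/3⌉ = 3 bakers are needed.
Any 3 bakers together have capacity at most 3+3+2 = 8 < 9 slots, so 3 can never suffice.
Ueda, Reyes, Tran, and Farahani alone can cover everything: Thu morning→Tran+Farahani, Thu afternoon→Ueda, Thu evening→Reyes, Fri morning→Reyes, Fri afternoon→Ueda, Fri evening→Reyes, Sat morning→Farahani, Sat afternoon→Tran.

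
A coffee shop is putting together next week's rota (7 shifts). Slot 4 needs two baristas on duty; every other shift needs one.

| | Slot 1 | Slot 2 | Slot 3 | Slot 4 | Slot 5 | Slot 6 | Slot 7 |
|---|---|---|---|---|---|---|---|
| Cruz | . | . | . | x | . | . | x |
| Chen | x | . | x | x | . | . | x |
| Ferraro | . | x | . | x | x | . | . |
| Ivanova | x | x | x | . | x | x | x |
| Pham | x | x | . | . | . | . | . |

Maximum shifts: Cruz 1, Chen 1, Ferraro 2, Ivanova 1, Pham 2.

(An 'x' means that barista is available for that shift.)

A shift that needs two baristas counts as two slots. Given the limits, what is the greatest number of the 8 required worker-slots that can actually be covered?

7

Total capacity across all baristas is 1+1+2+1+2 = 7, and 8 slots are needed, so at most 7 can be filled.
An assignment achieving 7: Slot 1→Pham, Slot 2→Pham, Slot 3→Chen, Slot 4→Cruz+Ferraro, Slot 5→Ferraro, Slot 6→Ivanova.
Loads: Cruz 1/1, Chen 1/1, Ferraro 2/2, Ivanova 1/1, Pham 2/2.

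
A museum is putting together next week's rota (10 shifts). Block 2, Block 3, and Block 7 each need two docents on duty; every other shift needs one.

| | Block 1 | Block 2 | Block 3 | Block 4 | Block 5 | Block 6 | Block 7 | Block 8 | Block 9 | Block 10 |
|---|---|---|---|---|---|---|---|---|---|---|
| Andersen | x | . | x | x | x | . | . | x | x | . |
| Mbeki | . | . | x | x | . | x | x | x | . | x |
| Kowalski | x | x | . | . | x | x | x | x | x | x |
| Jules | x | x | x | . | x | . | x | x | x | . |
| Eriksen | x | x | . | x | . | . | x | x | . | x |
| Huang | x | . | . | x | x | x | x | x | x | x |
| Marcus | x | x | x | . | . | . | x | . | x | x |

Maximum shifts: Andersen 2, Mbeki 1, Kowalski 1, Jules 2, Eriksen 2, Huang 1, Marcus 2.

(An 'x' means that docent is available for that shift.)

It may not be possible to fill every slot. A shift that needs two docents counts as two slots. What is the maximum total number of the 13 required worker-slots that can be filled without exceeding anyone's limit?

Total capacity across all docents is 2+1+1+2+2+1+2 = 11, and 13 slots are needed, so at most 11 can be filled.
An assignment achieving 11: Block 1→Eriksen, Block 2→Kowalski+Jules, Block 3→Andersen+Jules, Block 4→Andersen, Block 5→Huang, Block 6→Mbeki, Block 7→Marcus, Block 9→Marcus, Block 10→Eriksen.
Loads: Andersen 2/2, Mbeki 1/1, Kowalski 1/1, Jules 2/2, Eriksen 2/2, Huang 1/1, Marcus 2/2.

11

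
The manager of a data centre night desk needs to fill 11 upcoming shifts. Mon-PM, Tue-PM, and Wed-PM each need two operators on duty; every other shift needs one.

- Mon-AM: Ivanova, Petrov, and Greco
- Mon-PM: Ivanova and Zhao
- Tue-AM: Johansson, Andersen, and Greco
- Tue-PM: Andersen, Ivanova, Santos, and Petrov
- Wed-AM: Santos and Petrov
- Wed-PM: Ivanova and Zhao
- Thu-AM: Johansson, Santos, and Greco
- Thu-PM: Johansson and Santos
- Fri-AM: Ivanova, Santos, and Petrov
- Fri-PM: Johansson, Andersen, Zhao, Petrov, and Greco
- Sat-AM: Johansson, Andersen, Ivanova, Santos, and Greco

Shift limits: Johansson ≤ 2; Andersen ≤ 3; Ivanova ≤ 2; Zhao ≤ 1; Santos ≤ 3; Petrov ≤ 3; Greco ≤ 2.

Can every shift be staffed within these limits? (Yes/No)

Total capacity is 16 and 14 slots are needed, so capacity alone doesn't rule it out.
Shifts {Mon-PM, Wed-PM} need 4 worker-slots in total, but the operators available for any of those shifts (Ivanova and Zhao) can supply at most 3 among them. So no valid schedule exists.

No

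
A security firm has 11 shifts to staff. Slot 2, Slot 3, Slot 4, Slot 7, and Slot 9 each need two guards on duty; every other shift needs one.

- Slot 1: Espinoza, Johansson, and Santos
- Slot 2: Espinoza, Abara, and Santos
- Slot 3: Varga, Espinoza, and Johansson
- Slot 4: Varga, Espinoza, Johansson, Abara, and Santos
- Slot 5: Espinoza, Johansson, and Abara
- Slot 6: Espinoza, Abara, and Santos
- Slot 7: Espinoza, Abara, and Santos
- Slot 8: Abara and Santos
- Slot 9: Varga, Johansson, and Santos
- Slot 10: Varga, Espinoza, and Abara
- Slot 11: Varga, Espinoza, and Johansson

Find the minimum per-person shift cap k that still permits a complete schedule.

4

With 5 guards and 16 worker-slots to fill, someone must work at least ⌈16/5⌉ = 4 shifts, so k ≥ 4.
k = 4 works: Slot 1→Espinoza, Slot 2→Espinoza+Abara, Slot 3→Varga+Espinoza, Slot 4→Johansson+Santos, Slot 5→Espinoza, Slot 6→Abara, Slot 7→Abara+Santos, Slot 8→Abara, Slot 9→Varga+Johansson, Slot 10→Varga, Slot 11→Varga.
Loads: Varga 4, Espinoza 4, Johansson 2, Abara 4, Santos 2 — all ≤ 4.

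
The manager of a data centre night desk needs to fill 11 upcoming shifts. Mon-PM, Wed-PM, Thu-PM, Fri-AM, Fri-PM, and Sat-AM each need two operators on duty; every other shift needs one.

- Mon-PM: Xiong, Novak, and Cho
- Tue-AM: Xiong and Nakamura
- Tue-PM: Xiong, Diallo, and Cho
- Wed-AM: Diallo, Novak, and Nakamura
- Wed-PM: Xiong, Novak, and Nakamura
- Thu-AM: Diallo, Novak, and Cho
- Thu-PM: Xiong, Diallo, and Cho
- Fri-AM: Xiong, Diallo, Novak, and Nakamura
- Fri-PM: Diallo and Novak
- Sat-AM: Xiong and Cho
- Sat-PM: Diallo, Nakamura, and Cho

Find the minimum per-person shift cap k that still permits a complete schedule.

With 5 operators and 17 worker-slots to fill, someone must work at least ⌈17/5⌉ = 4 shifts, so k ≥ 4.
k = 4 works: Mon-PM→Xiong+Novak, Tue-AM→Xiong, Tue-PM→Xiong, Wed-AM→Diallo, Wed-PM→Novak+Nakamura, Thu-AM→Diallo, Thu-PM→Diallo+Cho, Fri-AM→Novak+Nakamura, Fri-PM→Diallo+Novak, Sat-AM→Xiong+Cho, Sat-PM→Nakamura.
Loads: Xiong 4, Diallo 4, Novak 4, Nakamura 3, Cho 2 — all ≤ 4.

4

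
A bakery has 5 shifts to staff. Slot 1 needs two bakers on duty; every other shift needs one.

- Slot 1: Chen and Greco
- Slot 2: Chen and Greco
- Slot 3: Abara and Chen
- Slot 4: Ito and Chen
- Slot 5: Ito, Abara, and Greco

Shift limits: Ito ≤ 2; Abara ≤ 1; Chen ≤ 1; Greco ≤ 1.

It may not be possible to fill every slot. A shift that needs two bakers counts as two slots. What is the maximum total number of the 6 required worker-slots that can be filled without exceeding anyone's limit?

Total capacity across all bakers is 2+1+1+1 = 5, and 6 slots are needed, so at most 5 can be filled.
An assignment achieving 5: Slot 1→Chen+Greco, Slot 3→Abara, Slot 4→Ito, Slot 5→Ito.
Loads: Ito 2/2, Abara 1/1, Chen 1/1, Greco 1/1.

5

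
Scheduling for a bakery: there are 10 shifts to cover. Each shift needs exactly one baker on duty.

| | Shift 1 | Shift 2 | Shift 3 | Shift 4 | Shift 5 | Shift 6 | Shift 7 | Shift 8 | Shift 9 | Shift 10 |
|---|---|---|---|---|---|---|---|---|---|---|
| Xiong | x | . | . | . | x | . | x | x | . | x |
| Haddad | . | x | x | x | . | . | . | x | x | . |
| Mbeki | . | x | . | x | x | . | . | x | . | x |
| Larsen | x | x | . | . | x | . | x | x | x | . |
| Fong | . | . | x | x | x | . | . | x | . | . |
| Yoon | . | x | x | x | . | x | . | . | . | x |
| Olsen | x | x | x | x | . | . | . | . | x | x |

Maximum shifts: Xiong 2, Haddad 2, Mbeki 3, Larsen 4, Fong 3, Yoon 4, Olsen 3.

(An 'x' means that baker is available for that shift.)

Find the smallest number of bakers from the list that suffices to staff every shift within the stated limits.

3

10 slots to fill and no one can take more than 4, so at least ⌈10/4⌉ = 3 bakers are needed.
Xiong, Larsen, and Yoon alone can cover everything: Shift 1→Xiong, Shift 2→Larsen, Shift 3→Yoon, Shift 4→Yoon, Shift 5→Xiong, Shift 6→Yoon, Shift 7→Larsen, Shift 8→Larsen, Shift 9→Larsen, Shift 10→Yoon.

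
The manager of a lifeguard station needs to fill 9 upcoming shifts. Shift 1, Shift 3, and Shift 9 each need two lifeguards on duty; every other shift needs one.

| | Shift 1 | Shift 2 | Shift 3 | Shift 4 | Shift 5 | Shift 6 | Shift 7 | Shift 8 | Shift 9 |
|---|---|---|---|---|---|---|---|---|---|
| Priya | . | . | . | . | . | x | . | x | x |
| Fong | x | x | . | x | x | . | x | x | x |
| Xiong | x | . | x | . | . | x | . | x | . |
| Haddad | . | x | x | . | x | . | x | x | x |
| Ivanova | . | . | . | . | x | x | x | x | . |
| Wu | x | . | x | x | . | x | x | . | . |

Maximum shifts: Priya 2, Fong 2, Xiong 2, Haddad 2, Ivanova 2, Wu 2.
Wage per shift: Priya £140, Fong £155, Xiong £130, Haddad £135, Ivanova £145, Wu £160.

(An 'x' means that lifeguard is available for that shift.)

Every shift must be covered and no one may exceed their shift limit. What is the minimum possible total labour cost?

Picking the cheapest available lifeguard for each shift independently would cost £1645, but that ignores the shift limits.
An optimal schedule: Shift 1→Xiong+Wu, Shift 2→Fong, Shift 3→Xiong+Haddad, Shift 4→Fong, Shift 5→Ivanova, Shift 6→Priya, Shift 7→Wu, Shift 8→Ivanova, Shift 9→Priya+Haddad.
Total: 130 + 160 + 155 + 130 + 135 + 155 + 145 + 140 + 160 + 145 + 140 + 135 = £1730.

£1730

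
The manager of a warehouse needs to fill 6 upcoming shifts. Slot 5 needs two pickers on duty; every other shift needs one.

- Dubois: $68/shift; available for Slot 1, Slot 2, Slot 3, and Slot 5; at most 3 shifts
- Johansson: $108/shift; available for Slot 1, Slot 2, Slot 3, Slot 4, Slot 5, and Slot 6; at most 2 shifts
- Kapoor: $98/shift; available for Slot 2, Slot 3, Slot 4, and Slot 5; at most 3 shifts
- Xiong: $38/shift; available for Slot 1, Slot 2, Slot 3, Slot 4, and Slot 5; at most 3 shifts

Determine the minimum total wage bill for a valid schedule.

Slot 6 can only be covered by Johansson, so that assignment is forced.
Picking the cheapest available picker for each shift independently would cost $366, but that ignores the shift limits.
An optimal schedule: Slot 1→Xiong, Slot 2→Dubois, Slot 3→Dubois, Slot 4→Xiong, Slot 5→Xiong+Dubois, Slot 6→Johansson.
Total: 38 + 68 + 68 + 38 + 38 + 68 + 108 = $426.

$426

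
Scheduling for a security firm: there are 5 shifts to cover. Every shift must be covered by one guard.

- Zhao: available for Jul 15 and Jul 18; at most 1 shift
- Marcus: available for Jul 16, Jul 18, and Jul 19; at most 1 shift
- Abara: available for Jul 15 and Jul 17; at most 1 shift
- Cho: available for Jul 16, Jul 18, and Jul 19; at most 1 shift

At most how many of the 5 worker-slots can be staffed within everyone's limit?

4

Total capacity across all guards is 1+1+1+1 = 4, and 5 slots are needed, so at most 4 can be filled.
An assignment achieving 4: Jul 15→Zhao, Jul 16→Marcus, Jul 17→Abara, Jul 19→Cho.
Loads: Zhao 1/1, Marcus 1/1, Abara 1/1, Cho 1/1.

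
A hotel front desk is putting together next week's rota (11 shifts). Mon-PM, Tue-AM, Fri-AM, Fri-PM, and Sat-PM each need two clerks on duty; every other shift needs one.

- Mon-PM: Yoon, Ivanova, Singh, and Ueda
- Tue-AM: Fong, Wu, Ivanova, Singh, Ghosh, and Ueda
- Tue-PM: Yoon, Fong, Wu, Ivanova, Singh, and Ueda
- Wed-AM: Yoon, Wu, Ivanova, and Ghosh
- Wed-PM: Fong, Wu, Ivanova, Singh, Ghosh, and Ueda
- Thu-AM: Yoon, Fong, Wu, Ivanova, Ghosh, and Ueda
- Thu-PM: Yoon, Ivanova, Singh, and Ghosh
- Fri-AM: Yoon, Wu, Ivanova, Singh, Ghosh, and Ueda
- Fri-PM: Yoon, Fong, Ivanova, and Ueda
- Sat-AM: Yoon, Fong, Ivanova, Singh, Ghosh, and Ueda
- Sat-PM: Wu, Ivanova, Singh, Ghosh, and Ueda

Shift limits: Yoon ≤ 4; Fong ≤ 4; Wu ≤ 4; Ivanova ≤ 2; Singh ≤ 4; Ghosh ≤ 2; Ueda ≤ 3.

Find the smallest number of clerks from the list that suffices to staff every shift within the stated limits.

16 slots to fill and no one can take more than 4, so at least ⌈16/4⌉ = 4 clerks are needed.
Yoon, Fong, Wu, and Singh alone can cover everything: Mon-PM→Yoon+Singh, Tue-AM→Fong+Wu, Tue-PM→Wu, Wed-AM→Yoon, Wed-PM→Fong, Thu-AM→Fong, Thu-PM→Yoon, Fri-AM→Wu+Singh, Fri-PM→Yoon+Fong, Sat-AM→Singh, Sat-PM→Wu+Singh.

4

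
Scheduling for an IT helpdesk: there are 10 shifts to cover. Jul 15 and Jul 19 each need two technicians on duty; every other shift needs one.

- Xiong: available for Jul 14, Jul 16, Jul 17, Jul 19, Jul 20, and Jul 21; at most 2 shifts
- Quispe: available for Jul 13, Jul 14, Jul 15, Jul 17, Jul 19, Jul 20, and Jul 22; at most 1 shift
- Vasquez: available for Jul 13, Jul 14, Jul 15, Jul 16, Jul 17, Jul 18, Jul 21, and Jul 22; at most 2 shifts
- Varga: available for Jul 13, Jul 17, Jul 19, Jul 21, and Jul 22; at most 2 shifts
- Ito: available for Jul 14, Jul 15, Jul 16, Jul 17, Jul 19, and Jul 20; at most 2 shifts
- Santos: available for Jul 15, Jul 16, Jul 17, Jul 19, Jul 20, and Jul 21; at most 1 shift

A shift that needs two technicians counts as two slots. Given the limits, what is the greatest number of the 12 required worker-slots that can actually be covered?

Total capacity across all technicians is 2+1+2+2+2+1 = 10, and 12 slots are needed, so at most 10 can be filled.
An assignment achieving 10: Jul 13→Quispe, Jul 14→Xiong, Jul 15→Ito+Santos, Jul 16→Xiong, Jul 18→Vasquez, Jul 19→Varga, Jul 20→Ito, Jul 21→Varga, Jul 22→Vasquez.
Loads: Xiong 2/2, Quispe 1/1, Vasquez 2/2, Varga 2/2, Ito 2/2, Santos 1/1.

10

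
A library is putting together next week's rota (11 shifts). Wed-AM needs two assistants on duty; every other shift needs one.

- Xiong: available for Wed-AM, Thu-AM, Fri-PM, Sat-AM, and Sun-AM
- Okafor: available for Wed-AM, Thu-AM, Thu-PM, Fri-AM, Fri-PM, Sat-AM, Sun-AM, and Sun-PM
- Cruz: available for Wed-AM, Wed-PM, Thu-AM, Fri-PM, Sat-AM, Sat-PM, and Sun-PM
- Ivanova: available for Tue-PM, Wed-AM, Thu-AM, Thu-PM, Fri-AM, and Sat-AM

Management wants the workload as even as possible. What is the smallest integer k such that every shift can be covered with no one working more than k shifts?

With 4 assistants and 12 worker-slots to fill, someone must work at least ⌈12/4⌉ = 3 shifts, so k ≥ 3.
k = 3 works: Tue-PM→Ivanova, Wed-AM→Cruz+Ivanova, Wed-PM→Cruz, Thu-AM→Xiong, Thu-PM→Okafor, Fri-AM→Okafor, Fri-PM→Xiong, Sat-AM→Ivanova, Sat-PM→Cruz, Sun-AM→Xiong, Sun-PM→Okafor.
Loads: Xiong 3, Okafor 3, Cruz 3, Ivanova 3 — all ≤ 3.

3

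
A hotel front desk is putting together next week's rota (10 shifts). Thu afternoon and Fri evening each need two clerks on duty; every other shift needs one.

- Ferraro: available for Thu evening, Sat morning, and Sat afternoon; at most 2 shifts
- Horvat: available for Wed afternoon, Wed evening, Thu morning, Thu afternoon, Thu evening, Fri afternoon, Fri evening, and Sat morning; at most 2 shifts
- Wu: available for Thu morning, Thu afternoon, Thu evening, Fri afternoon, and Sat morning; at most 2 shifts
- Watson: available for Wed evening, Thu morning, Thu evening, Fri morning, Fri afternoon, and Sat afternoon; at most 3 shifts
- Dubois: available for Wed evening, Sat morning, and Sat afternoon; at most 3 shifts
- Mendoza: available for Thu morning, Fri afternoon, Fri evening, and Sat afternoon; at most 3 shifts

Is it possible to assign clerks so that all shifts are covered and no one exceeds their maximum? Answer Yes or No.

Total capacity is 15 and 12 slots are needed, so capacity alone doesn't rule it out.
Shifts {Wed afternoon, Thu afternoon, Fri evening} need 5 worker-slots in total, but the clerks available for any of those shifts (Horvat, Wu, and Mendoza) can supply at most 4 among them. So no valid schedule exists.

No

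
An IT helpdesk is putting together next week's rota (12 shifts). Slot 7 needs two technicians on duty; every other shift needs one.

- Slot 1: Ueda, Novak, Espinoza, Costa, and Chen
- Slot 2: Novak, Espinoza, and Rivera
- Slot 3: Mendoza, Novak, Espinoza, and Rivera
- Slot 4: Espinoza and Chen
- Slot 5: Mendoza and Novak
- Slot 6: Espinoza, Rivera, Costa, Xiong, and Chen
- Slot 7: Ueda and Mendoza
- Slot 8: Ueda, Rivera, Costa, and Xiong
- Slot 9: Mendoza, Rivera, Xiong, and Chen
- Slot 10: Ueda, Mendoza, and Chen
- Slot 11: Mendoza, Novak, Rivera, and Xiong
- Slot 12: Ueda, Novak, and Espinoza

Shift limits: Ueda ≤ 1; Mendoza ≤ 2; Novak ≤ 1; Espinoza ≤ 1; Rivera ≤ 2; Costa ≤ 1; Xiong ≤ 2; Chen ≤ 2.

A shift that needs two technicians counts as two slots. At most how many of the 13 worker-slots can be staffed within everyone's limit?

12

Total capacity across all technicians is 1+2+1+1+2+1+2+2 = 12, and 13 slots are needed, so at most 12 can be filled.
An assignment achieving 12: Slot 1→Costa, Slot 2→Novak, Slot 3→Rivera, Slot 4→Espinoza, Slot 5→Mendoza, Slot 6→Chen, Slot 7→Ueda+Mendoza, Slot 8→Rivera, Slot 9→Xiong, Slot 10→Chen, Slot 11→Xiong.
Loads: Ueda 1/1, Mendoza 2/2, Novak 1/1, Espinoza 1/1, Rivera 2/2, Costa 1/1, Xiong 2/2, Chen 2/2.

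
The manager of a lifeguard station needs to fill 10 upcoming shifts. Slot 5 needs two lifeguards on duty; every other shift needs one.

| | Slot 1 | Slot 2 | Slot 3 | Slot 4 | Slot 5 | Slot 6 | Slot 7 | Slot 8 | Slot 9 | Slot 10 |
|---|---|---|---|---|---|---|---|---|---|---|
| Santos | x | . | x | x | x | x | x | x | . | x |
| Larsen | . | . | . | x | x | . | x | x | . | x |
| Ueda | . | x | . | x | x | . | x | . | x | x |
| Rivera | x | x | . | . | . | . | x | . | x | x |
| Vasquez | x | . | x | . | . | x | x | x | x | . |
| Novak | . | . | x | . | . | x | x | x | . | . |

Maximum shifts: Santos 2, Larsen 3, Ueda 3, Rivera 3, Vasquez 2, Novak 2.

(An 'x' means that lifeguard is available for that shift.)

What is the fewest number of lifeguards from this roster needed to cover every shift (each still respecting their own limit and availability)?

11 slots to fill and no one can take more than 3, so at least ⌈11/3⌉ = 4 lifeguards are needed.
Santos, Larsen, Ueda, and Rivera alone can cover everything: Slot 1→Rivera, Slot 2→Ueda, Slot 3→Santos, Slot 4→Larsen, Slot 5→Larsen+Ueda, Slot 6→Santos, Slot 7→Rivera, Slot 8→Larsen, Slot 9→Ueda, Slot 10→Rivera.

4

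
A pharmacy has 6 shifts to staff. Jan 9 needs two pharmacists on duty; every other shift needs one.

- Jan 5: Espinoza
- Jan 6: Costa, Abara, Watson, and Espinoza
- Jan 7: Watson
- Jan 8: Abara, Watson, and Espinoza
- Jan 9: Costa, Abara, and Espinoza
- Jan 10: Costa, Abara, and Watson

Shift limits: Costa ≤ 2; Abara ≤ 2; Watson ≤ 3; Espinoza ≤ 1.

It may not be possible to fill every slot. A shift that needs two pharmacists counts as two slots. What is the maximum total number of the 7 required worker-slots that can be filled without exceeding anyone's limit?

Total capacity across all pharmacists is 2+2+3+1 = 8, and 7 slots are needed, so at most 7 can be filled.
An assignment achieving 7: Jan 5→Espinoza, Jan 6→Watson, Jan 7→Watson, Jan 8→Abara, Jan 9→Costa+Abara, Jan 10→Costa.
Loads: Costa 2/2, Abara 2/2, Watson 2/3, Espinoza 1/1.

7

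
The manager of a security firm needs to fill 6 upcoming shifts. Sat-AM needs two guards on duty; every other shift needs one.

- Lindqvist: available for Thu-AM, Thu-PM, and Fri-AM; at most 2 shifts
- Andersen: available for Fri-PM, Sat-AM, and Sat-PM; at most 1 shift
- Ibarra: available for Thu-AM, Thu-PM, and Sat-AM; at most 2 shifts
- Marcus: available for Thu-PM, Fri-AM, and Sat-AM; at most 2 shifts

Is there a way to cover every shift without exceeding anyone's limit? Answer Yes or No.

Total capacity is 7 and 7 slots are needed, so capacity alone doesn't rule it out.
Shifts {Fri-PM, Sat-PM} need 2 worker-slots in total, but the guards available for any of those shifts (Andersen) can supply at most 1 among them. So no valid schedule exists.

No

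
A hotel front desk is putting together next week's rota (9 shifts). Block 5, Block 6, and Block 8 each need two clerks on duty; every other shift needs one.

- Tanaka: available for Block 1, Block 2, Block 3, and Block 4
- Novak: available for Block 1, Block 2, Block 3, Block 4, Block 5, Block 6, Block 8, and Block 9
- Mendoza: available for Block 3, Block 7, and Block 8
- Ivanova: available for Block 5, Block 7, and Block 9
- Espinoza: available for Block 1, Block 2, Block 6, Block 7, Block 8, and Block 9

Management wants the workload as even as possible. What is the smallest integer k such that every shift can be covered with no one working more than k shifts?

3

With 5 clerks and 12 worker-slots to fill, someone must work at least ⌈12/5⌉ = 3 shifts, so k ≥ 3.
k = 3 works: Block 1→Tanaka, Block 2→Tanaka, Block 3→Novak, Block 4→Tanaka, Block 5→Novak+Ivanova, Block 6→Novak+Espinoza, Block 7→Mendoza, Block 8→Mendoza+Espinoza, Block 9→Ivanova.
Loads: Tanaka 3, Novak 3, Mendoza 2, Ivanova 2, Espinoza 2 — all ≤ 3.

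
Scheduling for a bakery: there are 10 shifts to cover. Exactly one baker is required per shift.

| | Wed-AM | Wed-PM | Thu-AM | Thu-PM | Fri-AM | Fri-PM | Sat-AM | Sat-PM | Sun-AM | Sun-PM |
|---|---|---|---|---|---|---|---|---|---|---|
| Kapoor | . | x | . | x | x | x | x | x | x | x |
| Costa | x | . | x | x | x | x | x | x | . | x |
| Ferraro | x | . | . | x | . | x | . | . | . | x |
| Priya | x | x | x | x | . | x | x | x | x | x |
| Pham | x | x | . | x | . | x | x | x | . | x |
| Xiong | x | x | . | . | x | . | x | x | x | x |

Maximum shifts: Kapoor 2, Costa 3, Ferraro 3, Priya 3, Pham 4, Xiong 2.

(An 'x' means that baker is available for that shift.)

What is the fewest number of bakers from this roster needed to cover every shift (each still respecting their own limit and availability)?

10 slots to fill and no one can take more than 4, so at least ⌈10/4⌉ = 3 bakers are needed.
Costa, Priya, and Pham alone can cover everything: Wed-AM→Costa, Wed-PM→Priya, Thu-AM→Costa, Thu-PM→Priya, Fri-AM→Costa, Fri-PM→Pham, Sat-AM→Pham, Sat-PM→Pham, Sun-AM→Priya, Sun-PM→Pham.

3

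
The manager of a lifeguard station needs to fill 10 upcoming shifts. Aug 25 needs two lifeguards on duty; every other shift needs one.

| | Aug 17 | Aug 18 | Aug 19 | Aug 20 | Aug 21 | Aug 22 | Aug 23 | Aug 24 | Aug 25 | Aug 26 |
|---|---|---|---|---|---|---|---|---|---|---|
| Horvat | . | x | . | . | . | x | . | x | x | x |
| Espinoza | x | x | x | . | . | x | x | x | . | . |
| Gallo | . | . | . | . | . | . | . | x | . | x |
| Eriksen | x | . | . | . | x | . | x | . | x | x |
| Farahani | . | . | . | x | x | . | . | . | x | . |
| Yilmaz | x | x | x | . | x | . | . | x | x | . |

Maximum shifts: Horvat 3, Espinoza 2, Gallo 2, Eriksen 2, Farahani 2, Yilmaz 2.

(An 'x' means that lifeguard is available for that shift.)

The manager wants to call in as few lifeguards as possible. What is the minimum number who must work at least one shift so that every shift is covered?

5

11 slots to fill and no one can take more than 3, so at least ⌈11/3⌉ = 4 lifeguards are needed.
Any 4 lifeguards together have capacity at most 3+2+2+2 = 9 < 11 slots, so 4 can never suffice.
Horvat, Espinoza, Gallo, Eriksen, and Farahani alone can cover everything: Aug 17→Espinoza, Aug 18→Horvat, Aug 19→Espinoza, Aug 20→Farahani, Aug 21→Eriksen, Aug 22→Horvat, Aug 23→Eriksen, Aug 24→Gallo, Aug 25→Horvat+Farahani, Aug 26→Gallo.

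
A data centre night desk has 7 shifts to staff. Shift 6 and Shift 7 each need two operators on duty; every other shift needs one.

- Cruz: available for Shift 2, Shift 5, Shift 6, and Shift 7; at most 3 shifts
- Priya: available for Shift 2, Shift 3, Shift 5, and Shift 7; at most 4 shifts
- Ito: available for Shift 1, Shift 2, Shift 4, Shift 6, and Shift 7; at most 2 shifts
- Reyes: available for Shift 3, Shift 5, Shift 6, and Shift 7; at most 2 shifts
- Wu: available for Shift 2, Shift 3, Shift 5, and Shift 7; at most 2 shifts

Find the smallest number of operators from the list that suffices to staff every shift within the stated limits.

4

9 slots to fill and no one can take more than 4, so at least ⌈9/4⌉ = 3 operators are needed.
No set of 3 operators can cover every shift (each such set leaves at least one shift with no one available or exceeds a cap).
Cruz, Priya, Ito, and Reyes alone can cover everything: Shift 1→Ito, Shift 2→Cruz, Shift 3→Priya, Shift 4→Ito, Shift 5→Cruz, Shift 6→Cruz+Reyes, Shift 7→Priya+Reyes.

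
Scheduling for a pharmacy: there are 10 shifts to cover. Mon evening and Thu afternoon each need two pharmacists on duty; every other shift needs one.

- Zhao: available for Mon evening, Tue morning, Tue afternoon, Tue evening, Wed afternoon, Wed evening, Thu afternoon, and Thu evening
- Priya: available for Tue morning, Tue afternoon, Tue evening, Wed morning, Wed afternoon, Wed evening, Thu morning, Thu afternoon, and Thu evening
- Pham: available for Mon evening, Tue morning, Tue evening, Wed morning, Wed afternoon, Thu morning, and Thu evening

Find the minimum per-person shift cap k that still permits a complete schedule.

4

With 3 pharmacists and 12 worker-slots to fill, someone must work at least ⌈12/3⌉ = 4 shifts, so k ≥ 4.
k = 4 works: Mon evening→Zhao+Pham, Tue morning→Priya, Tue afternoon→Zhao, Tue evening→Pham, Wed morning→Priya, Wed afternoon→Pham, Wed evening→Zhao, Thu morning→Priya, Thu afternoon→Zhao+Priya, Thu evening→Pham.
Loads: Zhao 4, Priya 4, Pham 4 — all ≤ 4.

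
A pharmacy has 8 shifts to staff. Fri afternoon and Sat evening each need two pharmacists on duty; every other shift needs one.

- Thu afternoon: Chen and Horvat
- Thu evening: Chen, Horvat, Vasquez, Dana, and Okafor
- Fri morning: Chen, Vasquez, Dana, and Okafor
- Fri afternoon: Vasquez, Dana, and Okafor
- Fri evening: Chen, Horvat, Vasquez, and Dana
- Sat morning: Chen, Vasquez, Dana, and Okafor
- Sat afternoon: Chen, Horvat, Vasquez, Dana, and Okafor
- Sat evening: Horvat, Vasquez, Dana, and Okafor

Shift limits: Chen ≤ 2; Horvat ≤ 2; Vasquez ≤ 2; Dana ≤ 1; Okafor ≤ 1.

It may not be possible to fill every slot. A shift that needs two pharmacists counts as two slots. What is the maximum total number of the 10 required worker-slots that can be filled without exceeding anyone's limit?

Total capacity across all pharmacists is 2+2+2+1+1 = 8, and 10 slots are needed, so at most 8 can be filled.
An assignment achieving 8: Thu afternoon→Chen, Fri morning→Chen, Fri afternoon→Vasquez+Dana, Fri evening→Horvat, Sat morning→Vasquez, Sat evening→Horvat+Okafor.
Loads: Chen 2/2, Horvat 2/2, Vasquez 2/2, Dana 1/1, Okafor 1/1.

8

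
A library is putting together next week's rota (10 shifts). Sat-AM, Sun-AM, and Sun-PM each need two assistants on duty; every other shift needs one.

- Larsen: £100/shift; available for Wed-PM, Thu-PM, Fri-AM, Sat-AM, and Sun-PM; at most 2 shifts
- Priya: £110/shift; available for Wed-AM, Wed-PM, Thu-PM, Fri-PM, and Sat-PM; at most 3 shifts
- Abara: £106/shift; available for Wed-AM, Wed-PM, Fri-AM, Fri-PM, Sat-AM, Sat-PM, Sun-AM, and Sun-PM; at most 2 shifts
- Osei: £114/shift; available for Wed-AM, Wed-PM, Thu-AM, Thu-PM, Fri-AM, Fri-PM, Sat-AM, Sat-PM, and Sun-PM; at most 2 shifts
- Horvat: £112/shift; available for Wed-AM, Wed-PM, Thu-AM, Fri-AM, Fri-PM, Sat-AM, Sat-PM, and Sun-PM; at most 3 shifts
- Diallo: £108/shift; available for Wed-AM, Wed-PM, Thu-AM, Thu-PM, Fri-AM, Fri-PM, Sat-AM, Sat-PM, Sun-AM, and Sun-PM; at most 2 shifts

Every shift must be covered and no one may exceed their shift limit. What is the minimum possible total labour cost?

Sun-AM can only be covered by Abara and Diallo, so that assignment is forced.
Picking the cheapest available assistant for each shift independently would cost £1352, but that ignores the shift limits.
An optimal schedule: Wed-AM→Abara, Wed-PM→Priya, Thu-AM→Diallo, Thu-PM→Larsen, Fri-AM→Horvat, Fri-PM→Priya, Sat-AM→Larsen+Horvat, Sat-PM→Priya, Sun-AM→Abara+Diallo, Sun-PM→Horvat+Osei.
Total: 106 + 110 + 108 + 100 + 112 + 110 + 100 + 112 + 110 + 106 + 108 + 112 + 114 = £1408.

£1408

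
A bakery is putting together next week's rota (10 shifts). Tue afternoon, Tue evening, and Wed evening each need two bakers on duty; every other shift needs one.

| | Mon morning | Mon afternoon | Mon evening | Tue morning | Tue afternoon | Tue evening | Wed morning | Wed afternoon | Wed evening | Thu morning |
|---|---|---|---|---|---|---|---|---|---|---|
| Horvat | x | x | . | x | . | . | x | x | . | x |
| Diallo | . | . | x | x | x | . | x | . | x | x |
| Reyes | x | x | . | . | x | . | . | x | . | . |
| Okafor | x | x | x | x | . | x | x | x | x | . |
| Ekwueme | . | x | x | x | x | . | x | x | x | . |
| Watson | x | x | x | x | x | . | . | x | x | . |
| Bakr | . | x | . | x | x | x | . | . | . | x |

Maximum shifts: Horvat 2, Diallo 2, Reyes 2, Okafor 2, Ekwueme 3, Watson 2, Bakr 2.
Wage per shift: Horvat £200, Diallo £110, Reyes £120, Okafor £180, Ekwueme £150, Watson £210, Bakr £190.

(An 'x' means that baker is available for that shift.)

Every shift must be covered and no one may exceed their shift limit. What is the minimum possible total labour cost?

£2050

Tue evening can only be covered by Okafor and Bakr, so that assignment is forced.
Picking the cheapest available baker for each shift independently would cost £1660, but that ignores the shift limits.
An optimal schedule: Mon morning→Reyes, Mon afternoon→Horvat, Mon evening→Diallo, Tue morning→Horvat, Tue afternoon→Ekwueme+Bakr, Tue evening→Okafor+Bakr, Wed morning→Ekwueme, Wed afternoon→Reyes, Wed evening→Ekwueme+Okafor, Thu morning→Diallo.
Total: 120 + 200 + 110 + 200 + 150 + 190 + 180 + 190 + 150 + 120 + 150 + 180 + 110 = £2050.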